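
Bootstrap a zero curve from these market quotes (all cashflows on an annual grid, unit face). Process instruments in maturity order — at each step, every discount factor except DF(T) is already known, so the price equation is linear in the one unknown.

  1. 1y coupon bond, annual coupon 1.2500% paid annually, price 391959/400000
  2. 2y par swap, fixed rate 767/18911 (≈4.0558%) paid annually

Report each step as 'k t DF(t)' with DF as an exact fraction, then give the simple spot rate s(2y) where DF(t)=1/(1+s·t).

step 1 [1y] bond c/1=1/80: DF=(391959/400000 − 1/80·(0))/(1+1/80) = 4839/5000 ≈ 0.967800
step 2 [2y] swap r/1=767/18911: DF=(1 − 767/18911·(0.967800))/(1+767/18911) = 9233/10000 ≈ 0.923300

1 1 4839/5000
2 2 9233/10000
s(2y) = (1/(9233/10000) − 1)/(2) = 767/18466 ≈ 4.1536%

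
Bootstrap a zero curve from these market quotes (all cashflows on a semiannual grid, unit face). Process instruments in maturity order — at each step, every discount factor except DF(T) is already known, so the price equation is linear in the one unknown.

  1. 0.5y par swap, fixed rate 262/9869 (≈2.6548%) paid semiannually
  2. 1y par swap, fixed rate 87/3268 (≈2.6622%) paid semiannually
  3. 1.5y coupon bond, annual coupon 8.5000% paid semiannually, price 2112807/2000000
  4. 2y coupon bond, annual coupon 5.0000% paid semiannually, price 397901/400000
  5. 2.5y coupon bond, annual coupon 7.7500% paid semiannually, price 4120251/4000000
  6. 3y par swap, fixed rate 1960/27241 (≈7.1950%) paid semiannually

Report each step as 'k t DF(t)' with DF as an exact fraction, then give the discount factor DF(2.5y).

1 1/2 9869/10000
2 1 9739/10000
3 3/2 4667/5000
4 2 8999/10000
5 5/2 8501/10000
6 3 201/250
DF(2.5y) = 8501/10000 ≈ 0.850100

step 1 [0.5y] swap r/2=131/9869: DF=(1 − 131/9869·(0))/(1+131/9869) = 9869/10000 ≈ 0.986900
step 2 [1y] swap r/2=87/6536: DF=(1 − 87/6536·(0.986900))/(1+87/6536) = 9739/10000 ≈ 0.973900
step 3 [1.5y] bond c/2=17/400: DF=(2112807/2000000 − 17/400·(0.986900+0.973900))/(1+17/400) = 4667/5000 ≈ 0.933400
step 4 [2y] bond c/2=1/40: DF=(397901/400000 − 1/40·(0.986900+0.973900+0.933400))/(1+1/40) = 8999/10000 ≈ 0.899900
step 5 [2.5y] bond c/2=31/800: DF=(4120251/4000000 − 31/800·(0.986900+0.973900+0.933400+0.899900))/(1+31/800) = 8501/10000 ≈ 0.850100
step 6 [3y] swap r/2=980/27241: DF=(1 − 980/27241·(0.986900+0.973900+0.933400+0.899900+0.850100))/(1+980/27241) = 201/250 ≈ 0.804000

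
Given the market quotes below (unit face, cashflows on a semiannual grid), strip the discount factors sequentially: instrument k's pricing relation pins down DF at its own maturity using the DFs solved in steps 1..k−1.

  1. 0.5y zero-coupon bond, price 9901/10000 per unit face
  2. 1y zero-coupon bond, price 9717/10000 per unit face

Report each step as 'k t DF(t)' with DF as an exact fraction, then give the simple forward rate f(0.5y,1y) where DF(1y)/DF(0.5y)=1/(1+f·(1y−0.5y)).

1 1/2 9901/10000
2 1 9717/10000
f(0.5y,1y) = ((9901/10000)/(9717/10000) − 1)/(1/2) = 368/9717 ≈ 3.7872%

step 1 [0.5y] zero: DF = P = 9901/10000 ≈ 0.990100
step 2 [1y] zero: DF = P = 9717/10000 ≈ 0.971700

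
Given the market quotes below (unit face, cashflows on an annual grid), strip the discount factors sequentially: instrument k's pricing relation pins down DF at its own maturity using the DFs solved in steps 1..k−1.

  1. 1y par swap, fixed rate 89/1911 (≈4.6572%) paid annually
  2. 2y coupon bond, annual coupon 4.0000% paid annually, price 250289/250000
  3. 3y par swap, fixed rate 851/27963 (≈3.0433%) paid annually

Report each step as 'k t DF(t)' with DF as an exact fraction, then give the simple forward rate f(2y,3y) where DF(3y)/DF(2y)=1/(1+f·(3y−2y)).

step 1 [1y] swap r/1=89/1911: DF=(1 − 89/1911·(0))/(1+89/1911) = 1911/2000 ≈ 0.955500
step 2 [2y] bond c/1=1/25: DF=(250289/250000 − 1/25·(0.955500))/(1+1/25) = 9259/10000 ≈ 0.925900
step 3 [3y] swap r/1=851/27963: DF=(1 − 851/27963·(0.955500+0.925900))/(1+851/27963) = 9149/10000 ≈ 0.914900

1 1 1911/2000
2 2 9259/10000
3 3 9149/10000
f(2y,3y) = ((9259/10000)/(9149/10000) − 1)/(1) = 110/9149 ≈ 1.2023%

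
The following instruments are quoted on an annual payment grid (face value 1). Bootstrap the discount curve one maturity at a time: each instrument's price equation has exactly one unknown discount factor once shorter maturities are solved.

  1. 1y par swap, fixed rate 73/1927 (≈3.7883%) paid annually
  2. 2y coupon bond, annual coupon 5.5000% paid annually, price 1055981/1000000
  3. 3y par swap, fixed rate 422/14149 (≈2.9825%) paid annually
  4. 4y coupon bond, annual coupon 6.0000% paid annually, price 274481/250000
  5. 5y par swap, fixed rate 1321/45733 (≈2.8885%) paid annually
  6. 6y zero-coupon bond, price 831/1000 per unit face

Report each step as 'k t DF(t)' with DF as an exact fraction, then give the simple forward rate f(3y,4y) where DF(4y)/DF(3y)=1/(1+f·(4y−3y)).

step 1 [1y] swap r/1=73/1927: DF=(1 − 73/1927·(0))/(1+73/1927) = 1927/2000 ≈ 0.963500
step 2 [2y] bond c/1=11/200: DF=(1055981/1000000 − 11/200·(0.963500))/(1+11/200) = 9507/10000 ≈ 0.950700
step 3 [3y] swap r/1=422/14149: DF=(1 − 422/14149·(0.963500+0.950700))/(1+422/14149) = 2289/2500 ≈ 0.915600
step 4 [4y] bond c/1=3/50: DF=(274481/250000 − 3/50·(0.963500+0.950700+0.915600))/(1+3/50) = 2189/2500 ≈ 0.875600
step 5 [5y] swap r/1=1321/45733: DF=(1 − 1321/45733·(0.963500+0.950700+0.915600+0.875600))/(1+1321/45733) = 8679/10000 ≈ 0.867900
step 6 [6y] zero: DF = P = 831/1000 ≈ 0.831000

1 1 1927/2000
2 2 9507/10000
3 3 2289/2500
4 4 2189/2500
5 5 8679/10000
6 6 831/1000
f(3y,4y) = ((2289/2500)/(2189/2500) − 1)/(1) = 100/2189 ≈ 4.5683%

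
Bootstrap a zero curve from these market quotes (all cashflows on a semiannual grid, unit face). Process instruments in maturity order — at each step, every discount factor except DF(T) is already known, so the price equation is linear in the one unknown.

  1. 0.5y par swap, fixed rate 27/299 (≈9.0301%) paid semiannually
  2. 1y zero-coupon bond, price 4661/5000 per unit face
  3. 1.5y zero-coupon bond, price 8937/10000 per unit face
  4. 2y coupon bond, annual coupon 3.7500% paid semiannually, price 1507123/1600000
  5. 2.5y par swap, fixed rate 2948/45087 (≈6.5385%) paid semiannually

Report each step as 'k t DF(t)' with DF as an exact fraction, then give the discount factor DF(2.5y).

step 1 [0.5y] swap r/2=27/598: DF=(1 − 27/598·(0))/(1+27/598) = 598/625 ≈ 0.956800
step 2 [1y] zero: DF = P = 4661/5000 ≈ 0.932200
step 3 [1.5y] zero: DF = P = 8937/10000 ≈ 0.893700
step 4 [2y] bond c/2=3/160: DF=(1507123/1600000 − 3/160·(0.956800+0.932200+0.893700))/(1+3/160) = 4367/5000 ≈ 0.873400
step 5 [2.5y] swap r/2=1474/45087: DF=(1 − 1474/45087·(0.956800+0.932200+0.893700+0.873400))/(1+1474/45087) = 4263/5000 ≈ 0.852600

1 1/2 598/625
2 1 4661/5000
3 3/2 8937/10000
4 2 4367/5000
5 5/2 4263/5000
DF(2.5y) = 4263/5000 ≈ 0.852600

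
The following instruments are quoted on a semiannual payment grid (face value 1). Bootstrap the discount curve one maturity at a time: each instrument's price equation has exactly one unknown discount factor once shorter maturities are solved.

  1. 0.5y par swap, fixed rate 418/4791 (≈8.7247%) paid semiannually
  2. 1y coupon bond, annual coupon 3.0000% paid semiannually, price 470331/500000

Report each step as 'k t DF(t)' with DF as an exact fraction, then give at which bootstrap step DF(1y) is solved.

step 1 [0.5y] swap r/2=209/4791: DF=(1 − 209/4791·(0))/(1+209/4791) = 4791/5000 ≈ 0.958200
step 2 [1y] bond c/2=3/200: DF=(470331/500000 − 3/200·(0.958200))/(1+3/200) = 4563/5000 ≈ 0.912600

1 1/2 4791/5000
2 1 4563/5000
DF(1y) is solved at step 2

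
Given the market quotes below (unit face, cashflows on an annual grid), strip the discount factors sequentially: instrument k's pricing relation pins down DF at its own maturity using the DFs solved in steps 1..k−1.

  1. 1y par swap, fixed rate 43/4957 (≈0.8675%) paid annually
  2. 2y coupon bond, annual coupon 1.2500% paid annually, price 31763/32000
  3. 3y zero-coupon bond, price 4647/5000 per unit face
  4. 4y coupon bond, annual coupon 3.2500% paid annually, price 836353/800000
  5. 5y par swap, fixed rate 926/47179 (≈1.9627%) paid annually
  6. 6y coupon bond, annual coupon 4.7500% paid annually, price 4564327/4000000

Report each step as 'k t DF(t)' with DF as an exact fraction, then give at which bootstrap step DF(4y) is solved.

1 1 4957/5000
2 2 9681/10000
3 3 4647/5000
4 4 576/625
5 5 4537/5000
6 6 4377/5000
DF(4y) is solved at step 4

step 1 [1y] swap r/1=43/4957: DF=(1 − 43/4957·(0))/(1+43/4957) = 4957/5000 ≈ 0.991400
step 2 [2y] bond c/1=1/80: DF=(31763/32000 − 1/80·(0.991400))/(1+1/80) = 9681/10000 ≈ 0.968100
step 3 [3y] zero: DF = P = 4647/5000 ≈ 0.929400
step 4 [4y] bond c/1=13/400: DF=(836353/800000 − 13/400·(0.991400+0.968100+0.929400))/(1+13/400) = 576/625 ≈ 0.921600
step 5 [5y] swap r/1=926/47179: DF=(1 − 926/47179·(0.991400+0.968100+0.929400+0.921600))/(1+926/47179) = 4537/5000 ≈ 0.907400
step 6 [6y] bond c/1=19/400: DF=(4564327/4000000 − 19/400·(0.991400+0.968100+0.929400+0.921600+0.907400))/(1+19/400) = 4377/5000 ≈ 0.875400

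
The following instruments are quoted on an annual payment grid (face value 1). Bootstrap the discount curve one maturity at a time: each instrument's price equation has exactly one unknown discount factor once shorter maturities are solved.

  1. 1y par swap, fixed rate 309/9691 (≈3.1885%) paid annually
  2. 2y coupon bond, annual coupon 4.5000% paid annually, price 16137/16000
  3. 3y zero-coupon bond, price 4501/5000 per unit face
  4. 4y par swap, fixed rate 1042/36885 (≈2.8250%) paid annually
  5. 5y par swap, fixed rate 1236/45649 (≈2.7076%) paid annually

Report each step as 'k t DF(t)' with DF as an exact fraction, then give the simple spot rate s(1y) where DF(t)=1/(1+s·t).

step 1 [1y] swap r/1=309/9691: DF=(1 − 309/9691·(0))/(1+309/9691) = 9691/10000 ≈ 0.969100
step 2 [2y] bond c/1=9/200: DF=(16137/16000 − 9/200·(0.969100))/(1+9/200) = 4617/5000 ≈ 0.923400
step 3 [3y] zero: DF = P = 4501/5000 ≈ 0.900200
step 4 [4y] swap r/1=1042/36885: DF=(1 − 1042/36885·(0.969100+0.923400+0.900200))/(1+1042/36885) = 4479/5000 ≈ 0.895800
step 5 [5y] swap r/1=1236/45649: DF=(1 − 1236/45649·(0.969100+0.923400+0.900200+0.895800))/(1+1236/45649) = 2191/2500 ≈ 0.876400

1 1 9691/10000
2 2 4617/5000
3 3 4501/5000
4 4 4479/5000
5 5 2191/2500
s(1y) = (1/(9691/10000) − 1)/(1) = 309/9691 ≈ 3.1885%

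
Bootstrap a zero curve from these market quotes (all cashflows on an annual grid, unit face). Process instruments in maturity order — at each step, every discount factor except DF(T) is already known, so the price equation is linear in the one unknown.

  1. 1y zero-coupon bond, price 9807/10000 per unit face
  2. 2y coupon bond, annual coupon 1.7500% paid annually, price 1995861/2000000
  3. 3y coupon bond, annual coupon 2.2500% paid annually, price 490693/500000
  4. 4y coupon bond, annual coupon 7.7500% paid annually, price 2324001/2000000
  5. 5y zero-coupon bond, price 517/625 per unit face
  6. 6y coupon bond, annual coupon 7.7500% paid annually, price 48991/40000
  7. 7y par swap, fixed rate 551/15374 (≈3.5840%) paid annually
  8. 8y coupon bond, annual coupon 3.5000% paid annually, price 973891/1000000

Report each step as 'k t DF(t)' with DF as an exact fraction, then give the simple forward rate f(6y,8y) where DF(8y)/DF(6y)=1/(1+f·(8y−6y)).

1 1 9807/10000
2 2 9639/10000
3 3 917/1000
4 4 4363/5000
5 5 517/625
6 6 4043/5000
7 7 1949/2500
8 8 733/1000
f(6y,8y) = ((4043/5000)/(733/1000) − 1)/(2) = 189/3665 ≈ 5.1569%

step 1 [1y] zero: DF = P = 9807/10000 ≈ 0.980700
step 2 [2y] bond c/1=7/400: DF=(1995861/2000000 − 7/400·(0.980700))/(1+7/400) = 9639/10000 ≈ 0.963900
step 3 [3y] bond c/1=9/400: DF=(490693/500000 − 9/400·(0.980700+0.963900))/(1+9/400) = 917/1000 ≈ 0.917000
step 4 [4y] bond c/1=31/400: DF=(2324001/2000000 − 31/400·(0.980700+0.963900+0.917000))/(1+31/400) = 4363/5000 ≈ 0.872600
step 5 [5y] zero: DF = P = 517/625 ≈ 0.827200
step 6 [6y] bond c/1=31/400: DF=(48991/40000 − 31/400·(0.980700+0.963900+0.917000+0.872600+0.827200))/(1+31/400) = 4043/5000 ≈ 0.808600
step 7 [7y] swap r/1=551/15374: DF=(1 − 551/15374·(0.980700+0.963900+0.917000+0.872600+0.827200+0.808600))/(1+551/15374) = 1949/2500 ≈ 0.779600
step 8 [8y] bond c/1=7/200: DF=(973891/1000000 − 7/200·(0.980700+0.963900+0.917000+0.872600+0.827200+0.808600+0.779600))/(1+7/200) = 733/1000 ≈ 0.733000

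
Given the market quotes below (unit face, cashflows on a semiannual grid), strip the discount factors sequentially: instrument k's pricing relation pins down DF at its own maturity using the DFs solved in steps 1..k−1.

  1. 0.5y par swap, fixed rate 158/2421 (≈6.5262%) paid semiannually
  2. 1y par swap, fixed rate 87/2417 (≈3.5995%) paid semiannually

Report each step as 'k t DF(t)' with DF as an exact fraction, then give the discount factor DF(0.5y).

step 1 [0.5y] swap r/2=79/2421: DF=(1 − 79/2421·(0))/(1+79/2421) = 2421/2500 ≈ 0.968400
step 2 [1y] swap r/2=87/4834: DF=(1 − 87/4834·(0.968400))/(1+87/4834) = 2413/2500 ≈ 0.965200

1 1/2 2421/2500
2 1 2413/2500
DF(0.5y) = 2421/2500 ≈ 0.968400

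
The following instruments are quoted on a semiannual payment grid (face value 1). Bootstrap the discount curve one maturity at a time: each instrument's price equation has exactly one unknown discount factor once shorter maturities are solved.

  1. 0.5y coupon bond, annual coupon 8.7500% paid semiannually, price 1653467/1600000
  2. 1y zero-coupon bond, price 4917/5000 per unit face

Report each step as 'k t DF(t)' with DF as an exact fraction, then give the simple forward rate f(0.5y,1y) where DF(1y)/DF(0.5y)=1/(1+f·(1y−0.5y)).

1 1/2 9901/10000
2 1 4917/5000
f(0.5y,1y) = ((9901/10000)/(4917/5000) − 1)/(1/2) = 67/4917 ≈ 1.3626%

step 1 [0.5y] bond c/2=7/160: DF=(1653467/1600000 − 7/160·(0))/(1+7/160) = 9901/10000 ≈ 0.990100
step 2 [1y] zero: DF = P = 4917/5000 ≈ 0.983400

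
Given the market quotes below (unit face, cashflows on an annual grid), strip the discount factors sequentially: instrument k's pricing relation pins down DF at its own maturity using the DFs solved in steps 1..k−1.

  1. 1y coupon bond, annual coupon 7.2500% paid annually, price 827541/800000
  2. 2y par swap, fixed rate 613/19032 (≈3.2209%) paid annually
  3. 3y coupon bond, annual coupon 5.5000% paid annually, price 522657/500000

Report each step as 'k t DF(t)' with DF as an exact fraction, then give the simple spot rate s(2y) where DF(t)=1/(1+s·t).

step 1 [1y] bond c/1=29/400: DF=(827541/800000 − 29/400·(0))/(1+29/400) = 1929/2000 ≈ 0.964500
step 2 [2y] swap r/1=613/19032: DF=(1 − 613/19032·(0.964500))/(1+613/19032) = 9387/10000 ≈ 0.938700
step 3 [3y] bond c/1=11/200: DF=(522657/500000 − 11/200·(0.964500+0.938700))/(1+11/200) = 2229/2500 ≈ 0.891600

1 1 1929/2000
2 2 9387/10000
3 3 2229/2500
s(2y) = (1/(9387/10000) − 1)/(2) = 613/18774 ≈ 3.2652%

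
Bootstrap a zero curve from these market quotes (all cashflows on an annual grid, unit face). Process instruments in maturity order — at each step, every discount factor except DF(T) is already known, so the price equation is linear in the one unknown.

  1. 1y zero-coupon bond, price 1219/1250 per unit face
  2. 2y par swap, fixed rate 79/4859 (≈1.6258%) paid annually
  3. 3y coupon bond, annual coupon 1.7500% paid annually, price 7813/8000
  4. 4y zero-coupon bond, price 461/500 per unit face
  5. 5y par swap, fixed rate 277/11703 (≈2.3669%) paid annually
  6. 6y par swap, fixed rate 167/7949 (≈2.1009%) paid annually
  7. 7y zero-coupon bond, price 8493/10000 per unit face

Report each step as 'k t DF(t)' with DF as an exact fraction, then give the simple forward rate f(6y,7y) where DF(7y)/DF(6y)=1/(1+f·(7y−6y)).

1 1 1219/1250
2 2 2421/2500
3 3 579/625
4 4 461/500
5 5 2223/2500
6 6 8831/10000
7 7 8493/10000
f(6y,7y) = ((8831/10000)/(8493/10000) − 1)/(1) = 338/8493 ≈ 3.9797%

step 1 [1y] zero: DF = P = 1219/1250 ≈ 0.975200
step 2 [2y] swap r/1=79/4859: DF=(1 − 79/4859·(0.975200))/(1+79/4859) = 2421/2500 ≈ 0.968400
step 3 [3y] bond c/1=7/400: DF=(7813/8000 − 7/400·(0.975200+0.968400))/(1+7/400) = 579/625 ≈ 0.926400
step 4 [4y] zero: DF = P = 461/500 ≈ 0.922000
step 5 [5y] swap r/1=277/11703: DF=(1 − 277/11703·(0.975200+0.968400+0.926400+0.922000))/(1+277/11703) = 2223/2500 ≈ 0.889200
step 6 [6y] swap r/1=167/7949: DF=(1 − 167/7949·(0.975200+0.968400+0.926400+0.922000+0.889200))/(1+167/7949) = 8831/10000 ≈ 0.883100
step 7 [7y] zero: DF = P = 8493/10000 ≈ 0.849300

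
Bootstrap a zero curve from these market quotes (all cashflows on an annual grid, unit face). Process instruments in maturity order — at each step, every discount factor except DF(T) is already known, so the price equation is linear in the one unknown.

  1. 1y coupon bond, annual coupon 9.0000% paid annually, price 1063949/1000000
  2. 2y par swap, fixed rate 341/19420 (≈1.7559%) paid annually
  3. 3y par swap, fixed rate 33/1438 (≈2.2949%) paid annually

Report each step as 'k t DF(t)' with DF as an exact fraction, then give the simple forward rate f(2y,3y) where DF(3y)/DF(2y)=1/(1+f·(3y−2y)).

step 1 [1y] bond c/1=9/100: DF=(1063949/1000000 − 9/100·(0))/(1+9/100) = 9761/10000 ≈ 0.976100
step 2 [2y] swap r/1=341/19420: DF=(1 − 341/19420·(0.976100))/(1+341/19420) = 9659/10000 ≈ 0.965900
step 3 [3y] swap r/1=33/1438: DF=(1 − 33/1438·(0.976100+0.965900))/(1+33/1438) = 467/500 ≈ 0.934000

1 1 9761/10000
2 2 9659/10000
3 3 467/500
f(2y,3y) = ((9659/10000)/(467/500) − 1)/(1) = 319/9340 ≈ 3.4154%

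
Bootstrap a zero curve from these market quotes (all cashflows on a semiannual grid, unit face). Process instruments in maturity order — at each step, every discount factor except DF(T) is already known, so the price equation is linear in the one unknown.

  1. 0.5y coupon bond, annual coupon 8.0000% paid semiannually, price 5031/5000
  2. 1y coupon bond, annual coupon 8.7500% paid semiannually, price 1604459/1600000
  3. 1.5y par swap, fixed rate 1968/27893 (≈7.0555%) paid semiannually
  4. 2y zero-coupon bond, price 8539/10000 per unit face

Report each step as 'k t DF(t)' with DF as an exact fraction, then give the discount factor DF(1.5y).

1 1/2 387/400
2 1 4601/5000
3 3/2 1127/1250
4 2 8539/10000
DF(1.5y) = 1127/1250 ≈ 0.901600

step 1 [0.5y] bond c/2=1/25: DF=(5031/5000 − 1/25·(0))/(1+1/25) = 387/400 ≈ 0.967500
step 2 [1y] bond c/2=7/160: DF=(1604459/1600000 − 7/160·(0.967500))/(1+7/160) = 4601/5000 ≈ 0.920200
step 3 [1.5y] swap r/2=984/27893: DF=(1 − 984/27893·(0.967500+0.920200))/(1+984/27893) = 1127/1250 ≈ 0.901600
step 4 [2y] zero: DF = P = 8539/10000 ≈ 0.853900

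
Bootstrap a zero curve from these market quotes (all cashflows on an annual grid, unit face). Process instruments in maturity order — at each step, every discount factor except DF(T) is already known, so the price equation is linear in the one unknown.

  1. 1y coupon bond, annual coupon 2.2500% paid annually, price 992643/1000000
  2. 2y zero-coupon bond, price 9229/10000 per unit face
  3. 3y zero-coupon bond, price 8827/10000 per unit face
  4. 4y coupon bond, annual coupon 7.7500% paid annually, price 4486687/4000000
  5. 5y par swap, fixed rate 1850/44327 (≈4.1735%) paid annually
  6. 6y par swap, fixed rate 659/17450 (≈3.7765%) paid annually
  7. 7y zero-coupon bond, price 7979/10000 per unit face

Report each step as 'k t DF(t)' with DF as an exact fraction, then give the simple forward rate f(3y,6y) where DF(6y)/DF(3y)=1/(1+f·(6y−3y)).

step 1 [1y] bond c/1=9/400: DF=(992643/1000000 − 9/400·(0))/(1+9/400) = 2427/2500 ≈ 0.970800
step 2 [2y] zero: DF = P = 9229/10000 ≈ 0.922900
step 3 [3y] zero: DF = P = 8827/10000 ≈ 0.882700
step 4 [4y] bond c/1=31/400: DF=(4486687/4000000 − 31/400·(0.970800+0.922900+0.882700))/(1+31/400) = 8413/10000 ≈ 0.841300
step 5 [5y] swap r/1=1850/44327: DF=(1 − 1850/44327·(0.970800+0.922900+0.882700+0.841300))/(1+1850/44327) = 163/200 ≈ 0.815000
step 6 [6y] swap r/1=659/17450: DF=(1 − 659/17450·(0.970800+0.922900+0.882700+0.841300+0.815000))/(1+659/17450) = 8023/10000 ≈ 0.802300
step 7 [7y] zero: DF = P = 7979/10000 ≈ 0.797900

1 1 2427/2500
2 2 9229/10000
3 3 8827/10000
4 4 8413/10000
5 5 163/200
6 6 8023/10000
7 7 7979/10000
f(3y,6y) = ((8827/10000)/(8023/10000) − 1)/(3) = 268/8023 ≈ 3.3404%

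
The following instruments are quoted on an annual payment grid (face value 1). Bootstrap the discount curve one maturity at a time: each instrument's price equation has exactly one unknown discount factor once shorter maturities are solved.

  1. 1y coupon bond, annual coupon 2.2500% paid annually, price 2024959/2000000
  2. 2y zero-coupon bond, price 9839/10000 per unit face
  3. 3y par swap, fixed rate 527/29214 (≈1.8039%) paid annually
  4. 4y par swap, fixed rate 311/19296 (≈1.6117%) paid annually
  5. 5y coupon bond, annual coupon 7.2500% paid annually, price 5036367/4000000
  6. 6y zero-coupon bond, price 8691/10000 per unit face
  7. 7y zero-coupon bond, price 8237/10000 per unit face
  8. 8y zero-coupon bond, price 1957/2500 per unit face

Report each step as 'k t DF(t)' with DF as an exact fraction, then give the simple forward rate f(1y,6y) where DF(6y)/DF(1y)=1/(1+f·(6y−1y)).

1 1 4951/5000
2 2 9839/10000
3 3 9473/10000
4 4 4689/5000
5 5 9131/10000
6 6 8691/10000
7 7 8237/10000
8 8 1957/2500
f(1y,6y) = ((4951/5000)/(8691/10000) − 1)/(5) = 1211/43455 ≈ 2.7868%

step 1 [1y] bond c/1=9/400: DF=(2024959/2000000 − 9/400·(0))/(1+9/400) = 4951/5000 ≈ 0.990200
step 2 [2y] zero: DF = P = 9839/10000 ≈ 0.983900
step 3 [3y] swap r/1=527/29214: DF=(1 − 527/29214·(0.990200+0.983900))/(1+527/29214) = 9473/10000 ≈ 0.947300
step 4 [4y] swap r/1=311/19296: DF=(1 − 311/19296·(0.990200+0.983900+0.947300))/(1+311/19296) = 4689/5000 ≈ 0.937800
step 5 [5y] bond c/1=29/400: DF=(5036367/4000000 − 29/400·(0.990200+0.983900+0.947300+0.937800))/(1+29/400) = 9131/10000 ≈ 0.913100
step 6 [6y] zero: DF = P = 8691/10000 ≈ 0.869100
step 7 [7y] zero: DF = P = 8237/10000 ≈ 0.823700
step 8 [8y] zero: DF = P = 1957/2500 ≈ 0.782800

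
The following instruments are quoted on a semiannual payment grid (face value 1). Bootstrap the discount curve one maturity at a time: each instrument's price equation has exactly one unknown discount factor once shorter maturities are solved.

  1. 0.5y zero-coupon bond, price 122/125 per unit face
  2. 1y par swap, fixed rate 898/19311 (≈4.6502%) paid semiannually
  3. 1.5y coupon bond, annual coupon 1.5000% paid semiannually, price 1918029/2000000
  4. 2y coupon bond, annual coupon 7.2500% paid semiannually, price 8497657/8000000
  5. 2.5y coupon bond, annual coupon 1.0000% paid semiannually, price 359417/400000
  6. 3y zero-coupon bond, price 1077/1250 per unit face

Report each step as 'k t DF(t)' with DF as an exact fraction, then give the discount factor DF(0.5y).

step 1 [0.5y] zero: DF = P = 122/125 ≈ 0.976000
step 2 [1y] swap r/2=449/19311: DF=(1 − 449/19311·(0.976000))/(1+449/19311) = 9551/10000 ≈ 0.955100
step 3 [1.5y] bond c/2=3/400: DF=(1918029/2000000 − 3/400·(0.976000+0.955100))/(1+3/400) = 15/16 ≈ 0.937500
step 4 [2y] bond c/2=29/800: DF=(8497657/8000000 − 29/800·(0.976000+0.955100+0.937500))/(1+29/800) = 9247/10000 ≈ 0.924700
step 5 [2.5y] bond c/2=1/200: DF=(359417/400000 − 1/200·(0.976000+0.955100+0.937500+0.924700))/(1+1/200) = 547/625 ≈ 0.875200
step 6 [3y] zero: DF = P = 1077/1250 ≈ 0.861600

1 1/2 122/125
2 1 9551/10000
3 3/2 15/16
4 2 9247/10000
5 5/2 547/625
6 3 1077/1250
DF(0.5y) = 122/125 ≈ 0.976000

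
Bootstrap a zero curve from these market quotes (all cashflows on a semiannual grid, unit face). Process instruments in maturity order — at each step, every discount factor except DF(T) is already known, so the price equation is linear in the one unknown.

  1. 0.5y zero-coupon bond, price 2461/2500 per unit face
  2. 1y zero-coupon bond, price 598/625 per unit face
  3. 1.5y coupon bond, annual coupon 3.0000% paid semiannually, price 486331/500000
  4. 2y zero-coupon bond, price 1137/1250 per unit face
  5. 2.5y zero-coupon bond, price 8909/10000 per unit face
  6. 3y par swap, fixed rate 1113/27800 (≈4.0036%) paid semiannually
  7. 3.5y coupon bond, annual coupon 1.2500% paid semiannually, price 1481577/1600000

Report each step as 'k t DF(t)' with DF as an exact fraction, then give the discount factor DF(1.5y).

step 1 [0.5y] zero: DF = P = 2461/2500 ≈ 0.984400
step 2 [1y] zero: DF = P = 598/625 ≈ 0.956800
step 3 [1.5y] bond c/2=3/200: DF=(486331/500000 − 3/200·(0.984400+0.956800))/(1+3/200) = 581/625 ≈ 0.929600
step 4 [2y] zero: DF = P = 1137/1250 ≈ 0.909600
step 5 [2.5y] zero: DF = P = 8909/10000 ≈ 0.890900
step 6 [3y] swap r/2=1113/55600: DF=(1 − 1113/55600·(0.984400+0.956800+0.929600+0.909600+0.890900))/(1+1113/55600) = 8887/10000 ≈ 0.888700
step 7 [3.5y] bond c/2=1/160: DF=(1481577/1600000 − 1/160·(0.984400+0.956800+0.929600+0.909600+0.890900+0.888700))/(1+1/160) = 8857/10000 ≈ 0.885700

1 1/2 2461/2500
2 1 598/625
3 3/2 581/625
4 2 1137/1250
5 5/2 8909/10000
6 3 8887/10000
7 7/2 8857/10000
DF(1.5y) = 581/625 ≈ 0.929600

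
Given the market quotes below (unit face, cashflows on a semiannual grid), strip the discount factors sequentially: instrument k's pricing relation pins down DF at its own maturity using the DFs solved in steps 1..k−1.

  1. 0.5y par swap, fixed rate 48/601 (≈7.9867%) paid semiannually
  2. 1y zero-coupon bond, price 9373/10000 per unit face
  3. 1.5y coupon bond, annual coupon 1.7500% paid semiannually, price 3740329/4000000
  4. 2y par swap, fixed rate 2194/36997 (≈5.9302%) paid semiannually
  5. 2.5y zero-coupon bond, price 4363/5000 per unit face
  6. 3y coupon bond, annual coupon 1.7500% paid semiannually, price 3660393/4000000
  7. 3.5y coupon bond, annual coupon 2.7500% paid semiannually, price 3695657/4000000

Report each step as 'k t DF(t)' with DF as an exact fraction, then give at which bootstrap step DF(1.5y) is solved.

step 1 [0.5y] swap r/2=24/601: DF=(1 − 24/601·(0))/(1+24/601) = 601/625 ≈ 0.961600
step 2 [1y] zero: DF = P = 9373/10000 ≈ 0.937300
step 3 [1.5y] bond c/2=7/800: DF=(3740329/4000000 − 7/800·(0.961600+0.937300))/(1+7/800) = 1821/2000 ≈ 0.910500
step 4 [2y] swap r/2=1097/36997: DF=(1 − 1097/36997·(0.961600+0.937300+0.910500))/(1+1097/36997) = 8903/10000 ≈ 0.890300
step 5 [2.5y] zero: DF = P = 4363/5000 ≈ 0.872600
step 6 [3y] bond c/2=7/800: DF=(3660393/4000000 − 7/800·(0.961600+0.937300+0.910500+0.890300+0.872600))/(1+7/800) = 347/400 ≈ 0.867500
step 7 [3.5y] bond c/2=11/800: DF=(3695657/4000000 − 11/800·(0.961600+0.937300+0.910500+0.890300+0.872600+0.867500))/(1+11/800) = 1047/1250 ≈ 0.837600

1 1/2 601/625
2 1 9373/10000
3 3/2 1821/2000
4 2 8903/10000
5 5/2 4363/5000
6 3 347/400
7 7/2 1047/1250
DF(1.5y) is solved at step 3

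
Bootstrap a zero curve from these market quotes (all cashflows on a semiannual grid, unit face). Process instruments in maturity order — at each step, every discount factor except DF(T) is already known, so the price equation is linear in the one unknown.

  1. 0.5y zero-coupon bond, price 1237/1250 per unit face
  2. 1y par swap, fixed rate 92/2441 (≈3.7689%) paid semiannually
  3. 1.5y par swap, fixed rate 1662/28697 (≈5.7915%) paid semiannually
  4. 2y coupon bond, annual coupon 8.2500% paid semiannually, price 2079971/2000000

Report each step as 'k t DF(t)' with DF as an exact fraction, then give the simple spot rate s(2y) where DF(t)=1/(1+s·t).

step 1 [0.5y] zero: DF = P = 1237/1250 ≈ 0.989600
step 2 [1y] swap r/2=46/2441: DF=(1 − 46/2441·(0.989600))/(1+46/2441) = 602/625 ≈ 0.963200
step 3 [1.5y] swap r/2=831/28697: DF=(1 − 831/28697·(0.989600+0.963200))/(1+831/28697) = 9169/10000 ≈ 0.916900
step 4 [2y] bond c/2=33/800: DF=(2079971/2000000 − 33/800·(0.989600+0.963200+0.916900))/(1+33/800) = 8851/10000 ≈ 0.885100

1 1/2 1237/1250
2 1 602/625
3 3/2 9169/10000
4 2 8851/10000
s(2y) = (1/(8851/10000) − 1)/(2) = 1149/17702 ≈ 6.4908%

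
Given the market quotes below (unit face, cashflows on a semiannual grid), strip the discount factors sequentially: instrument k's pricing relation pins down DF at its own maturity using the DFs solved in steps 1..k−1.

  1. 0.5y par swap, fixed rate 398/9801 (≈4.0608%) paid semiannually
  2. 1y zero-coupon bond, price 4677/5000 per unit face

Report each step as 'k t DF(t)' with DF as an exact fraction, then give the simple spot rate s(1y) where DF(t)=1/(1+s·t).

1 1/2 9801/10000
2 1 4677/5000
s(1y) = (1/(4677/5000) − 1)/(1) = 323/4677 ≈ 6.9061%

step 1 [0.5y] swap r/2=199/9801: DF=(1 − 199/9801·(0))/(1+199/9801) = 9801/10000 ≈ 0.980100
step 2 [1y] zero: DF = P = 4677/5000 ≈ 0.935400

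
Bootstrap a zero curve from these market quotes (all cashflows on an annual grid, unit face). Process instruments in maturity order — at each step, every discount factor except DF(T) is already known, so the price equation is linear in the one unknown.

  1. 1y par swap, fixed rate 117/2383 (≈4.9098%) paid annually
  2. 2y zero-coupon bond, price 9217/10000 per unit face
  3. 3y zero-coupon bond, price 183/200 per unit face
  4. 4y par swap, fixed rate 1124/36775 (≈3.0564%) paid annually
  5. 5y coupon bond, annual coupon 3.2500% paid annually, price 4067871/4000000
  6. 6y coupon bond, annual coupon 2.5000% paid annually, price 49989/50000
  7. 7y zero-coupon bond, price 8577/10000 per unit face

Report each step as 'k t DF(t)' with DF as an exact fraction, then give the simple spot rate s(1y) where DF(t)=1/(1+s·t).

1 1 2383/2500
2 2 9217/10000
3 3 183/200
4 4 2219/2500
5 5 2173/2500
6 6 1729/2000
7 7 8577/10000
s(1y) = (1/(2383/2500) − 1)/(1) = 117/2383 ≈ 4.9098%

step 1 [1y] swap r/1=117/2383: DF=(1 − 117/2383·(0))/(1+117/2383) = 2383/2500 ≈ 0.953200
step 2 [2y] zero: DF = P = 9217/10000 ≈ 0.921700
step 3 [3y] zero: DF = P = 183/200 ≈ 0.915000
step 4 [4y] swap r/1=1124/36775: DF=(1 − 1124/36775·(0.953200+0.921700+0.915000))/(1+1124/36775) = 2219/2500 ≈ 0.887600
step 5 [5y] bond c/1=13/400: DF=(4067871/4000000 − 13/400·(0.953200+0.921700+0.915000+0.887600))/(1+13/400) = 2173/2500 ≈ 0.869200
step 6 [6y] bond c/1=1/40: DF=(49989/50000 − 1/40·(0.953200+0.921700+0.915000+0.887600+0.869200))/(1+1/40) = 1729/2000 ≈ 0.864500
step 7 [7y] zero: DF = P = 8577/10000 ≈ 0.857700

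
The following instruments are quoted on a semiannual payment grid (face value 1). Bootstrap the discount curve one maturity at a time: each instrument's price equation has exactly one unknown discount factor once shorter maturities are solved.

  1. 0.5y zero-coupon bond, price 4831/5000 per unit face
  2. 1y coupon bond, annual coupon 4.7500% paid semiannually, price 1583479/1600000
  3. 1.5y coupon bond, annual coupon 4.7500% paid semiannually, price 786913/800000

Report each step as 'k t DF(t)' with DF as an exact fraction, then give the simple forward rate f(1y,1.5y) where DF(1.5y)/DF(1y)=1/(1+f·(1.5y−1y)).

step 1 [0.5y] zero: DF = P = 4831/5000 ≈ 0.966200
step 2 [1y] bond c/2=19/800: DF=(1583479/1600000 − 19/800·(0.966200))/(1+19/800) = 9443/10000 ≈ 0.944300
step 3 [1.5y] bond c/2=19/800: DF=(786913/800000 − 19/800·(0.966200+0.944300))/(1+19/800) = 1833/2000 ≈ 0.916500

1 1/2 4831/5000
2 1 9443/10000
3 3/2 1833/2000
f(1y,1.5y) = ((9443/10000)/(1833/2000) − 1)/(1/2) = 556/9165 ≈ 6.0666%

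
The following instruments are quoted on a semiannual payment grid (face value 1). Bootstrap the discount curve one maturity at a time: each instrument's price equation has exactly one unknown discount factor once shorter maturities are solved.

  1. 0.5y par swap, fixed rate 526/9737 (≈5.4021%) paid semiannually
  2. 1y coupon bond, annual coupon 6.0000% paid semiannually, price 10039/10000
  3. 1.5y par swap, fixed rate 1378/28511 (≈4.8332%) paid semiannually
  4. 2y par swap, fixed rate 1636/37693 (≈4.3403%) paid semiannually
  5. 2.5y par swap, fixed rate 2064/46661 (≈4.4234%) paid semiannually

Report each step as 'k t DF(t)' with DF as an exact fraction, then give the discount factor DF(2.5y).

step 1 [0.5y] swap r/2=263/9737: DF=(1 − 263/9737·(0))/(1+263/9737) = 9737/10000 ≈ 0.973700
step 2 [1y] bond c/2=3/100: DF=(10039/10000 − 3/100·(0.973700))/(1+3/100) = 9463/10000 ≈ 0.946300
step 3 [1.5y] swap r/2=689/28511: DF=(1 − 689/28511·(0.973700+0.946300))/(1+689/28511) = 9311/10000 ≈ 0.931100
step 4 [2y] swap r/2=818/37693: DF=(1 − 818/37693·(0.973700+0.946300+0.931100))/(1+818/37693) = 4591/5000 ≈ 0.918200
step 5 [2.5y] swap r/2=1032/46661: DF=(1 − 1032/46661·(0.973700+0.946300+0.931100+0.918200))/(1+1032/46661) = 1121/1250 ≈ 0.896800

1 1/2 9737/10000
2 1 9463/10000
3 3/2 9311/10000
4 2 4591/5000
5 5/2 1121/1250
DF(2.5y) = 1121/1250 ≈ 0.896800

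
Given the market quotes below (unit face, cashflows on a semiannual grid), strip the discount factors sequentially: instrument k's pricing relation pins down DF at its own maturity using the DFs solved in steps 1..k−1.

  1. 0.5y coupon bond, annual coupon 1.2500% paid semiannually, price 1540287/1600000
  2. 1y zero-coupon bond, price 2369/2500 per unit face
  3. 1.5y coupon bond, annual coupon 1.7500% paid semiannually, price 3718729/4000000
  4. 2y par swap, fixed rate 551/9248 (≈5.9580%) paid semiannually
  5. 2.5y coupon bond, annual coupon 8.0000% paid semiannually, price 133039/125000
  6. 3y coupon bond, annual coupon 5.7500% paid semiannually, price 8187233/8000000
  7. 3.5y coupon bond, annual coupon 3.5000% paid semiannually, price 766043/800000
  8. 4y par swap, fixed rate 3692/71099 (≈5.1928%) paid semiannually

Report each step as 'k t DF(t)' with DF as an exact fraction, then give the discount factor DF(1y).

1 1/2 9567/10000
2 1 2369/2500
3 3/2 9051/10000
4 2 4449/5000
5 5/2 8811/10000
6 3 2167/2500
7 7/2 4237/5000
8 4 4077/5000
DF(1y) = 2369/2500 ≈ 0.947600

step 1 [0.5y] bond c/2=1/160: DF=(1540287/1600000 − 1/160·(0))/(1+1/160) = 9567/10000 ≈ 0.956700
step 2 [1y] zero: DF = P = 2369/2500 ≈ 0.947600
step 3 [1.5y] bond c/2=7/800: DF=(3718729/4000000 − 7/800·(0.956700+0.947600))/(1+7/800) = 9051/10000 ≈ 0.905100
step 4 [2y] swap r/2=551/18496: DF=(1 − 551/18496·(0.956700+0.947600+0.905100))/(1+551/18496) = 4449/5000 ≈ 0.889800
step 5 [2.5y] bond c/2=1/25: DF=(133039/125000 − 1/25·(0.956700+0.947600+0.905100+0.889800))/(1+1/25) = 8811/10000 ≈ 0.881100
step 6 [3y] bond c/2=23/800: DF=(8187233/8000000 − 23/800·(0.956700+0.947600+0.905100+0.889800+0.881100))/(1+23/800) = 2167/2500 ≈ 0.866800
step 7 [3.5y] bond c/2=7/400: DF=(766043/800000 − 7/400·(0.956700+0.947600+0.905100+0.889800+0.881100+0.866800))/(1+7/400) = 4237/5000 ≈ 0.847400
step 8 [4y] swap r/2=1846/71099: DF=(1 − 1846/71099·(0.956700+0.947600+0.905100+0.889800+0.881100+0.866800+0.847400))/(1+1846/71099) = 4077/5000 ≈ 0.815400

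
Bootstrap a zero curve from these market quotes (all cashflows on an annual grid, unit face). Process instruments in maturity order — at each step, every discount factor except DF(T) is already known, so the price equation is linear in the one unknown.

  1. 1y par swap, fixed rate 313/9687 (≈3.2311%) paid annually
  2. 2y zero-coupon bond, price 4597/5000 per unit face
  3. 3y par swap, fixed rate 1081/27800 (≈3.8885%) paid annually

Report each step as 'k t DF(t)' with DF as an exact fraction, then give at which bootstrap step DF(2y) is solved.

step 1 [1y] swap r/1=313/9687: DF=(1 − 313/9687·(0))/(1+313/9687) = 9687/10000 ≈ 0.968700
step 2 [2y] zero: DF = P = 4597/5000 ≈ 0.919400
step 3 [3y] swap r/1=1081/27800: DF=(1 − 1081/27800·(0.968700+0.919400))/(1+1081/27800) = 8919/10000 ≈ 0.891900

1 1 9687/10000
2 2 4597/5000
3 3 8919/10000
DF(2y) is solved at step 2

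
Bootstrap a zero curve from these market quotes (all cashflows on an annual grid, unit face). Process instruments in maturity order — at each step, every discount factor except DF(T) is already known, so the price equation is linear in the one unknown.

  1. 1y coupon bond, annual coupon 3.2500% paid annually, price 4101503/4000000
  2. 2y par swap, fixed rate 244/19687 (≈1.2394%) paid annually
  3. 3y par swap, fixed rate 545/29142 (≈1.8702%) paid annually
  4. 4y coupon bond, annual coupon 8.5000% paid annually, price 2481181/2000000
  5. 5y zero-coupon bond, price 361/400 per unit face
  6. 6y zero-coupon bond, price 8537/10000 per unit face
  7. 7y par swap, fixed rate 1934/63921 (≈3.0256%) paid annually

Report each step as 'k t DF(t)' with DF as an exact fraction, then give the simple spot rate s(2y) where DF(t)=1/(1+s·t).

1 1 9931/10000
2 2 2439/2500
3 3 1891/2000
4 4 9151/10000
5 5 361/400
6 6 8537/10000
7 7 4033/5000
s(2y) = (1/(2439/2500) − 1)/(2) = 61/4878 ≈ 1.2505%

step 1 [1y] bond c/1=13/400: DF=(4101503/4000000 − 13/400·(0))/(1+13/400) = 9931/10000 ≈ 0.993100
step 2 [2y] swap r/1=244/19687: DF=(1 − 244/19687·(0.993100))/(1+244/19687) = 2439/2500 ≈ 0.975600
step 3 [3y] swap r/1=545/29142: DF=(1 − 545/29142·(0.993100+0.975600))/(1+545/29142) = 1891/2000 ≈ 0.945500
step 4 [4y] bond c/1=17/200: DF=(2481181/2000000 − 17/200·(0.993100+0.975600+0.945500))/(1+17/200) = 9151/10000 ≈ 0.915100
step 5 [5y] zero: DF = P = 361/400 ≈ 0.902500
step 6 [6y] zero: DF = P = 8537/10000 ≈ 0.853700
step 7 [7y] swap r/1=1934/63921: DF=(1 − 1934/63921·(0.993100+0.975600+0.945500+0.915100+0.902500+0.853700))/(1+1934/63921) = 4033/5000 ≈ 0.806600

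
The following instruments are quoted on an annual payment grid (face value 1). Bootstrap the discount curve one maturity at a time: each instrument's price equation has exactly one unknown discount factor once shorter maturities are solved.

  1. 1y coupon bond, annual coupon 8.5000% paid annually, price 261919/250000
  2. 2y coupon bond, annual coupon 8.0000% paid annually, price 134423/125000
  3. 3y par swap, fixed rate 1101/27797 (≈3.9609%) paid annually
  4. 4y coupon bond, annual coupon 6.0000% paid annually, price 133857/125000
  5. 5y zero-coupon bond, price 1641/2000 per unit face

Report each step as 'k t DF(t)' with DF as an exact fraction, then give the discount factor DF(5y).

1 1 1207/1250
2 2 4621/5000
3 3 8899/10000
4 4 8529/10000
5 5 1641/2000
DF(5y) = 1641/2000 ≈ 0.820500

step 1 [1y] bond c/1=17/200: DF=(261919/250000 − 17/200·(0))/(1+17/200) = 1207/1250 ≈ 0.965600
step 2 [2y] bond c/1=2/25: DF=(134423/125000 − 2/25·(0.965600))/(1+2/25) = 4621/5000 ≈ 0.924200
step 3 [3y] swap r/1=1101/27797: DF=(1 − 1101/27797·(0.965600+0.924200))/(1+1101/27797) = 8899/10000 ≈ 0.889900
step 4 [4y] bond c/1=3/50: DF=(133857/125000 − 3/50·(0.965600+0.924200+0.889900))/(1+3/50) = 8529/10000 ≈ 0.852900
step 5 [5y] zero: DF = P = 1641/2000 ≈ 0.820500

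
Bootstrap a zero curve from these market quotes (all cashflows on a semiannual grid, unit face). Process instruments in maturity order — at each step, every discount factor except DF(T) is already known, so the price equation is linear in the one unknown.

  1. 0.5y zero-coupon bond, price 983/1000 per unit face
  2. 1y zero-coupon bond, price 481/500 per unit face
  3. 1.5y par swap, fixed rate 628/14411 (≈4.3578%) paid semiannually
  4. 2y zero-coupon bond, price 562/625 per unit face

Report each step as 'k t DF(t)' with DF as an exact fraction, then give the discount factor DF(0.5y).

1 1/2 983/1000
2 1 481/500
3 3/2 2343/2500
4 2 562/625
DF(0.5y) = 983/1000 ≈ 0.983000

step 1 [0.5y] zero: DF = P = 983/1000 ≈ 0.983000
step 2 [1y] zero: DF = P = 481/500 ≈ 0.962000
step 3 [1.5y] swap r/2=314/14411: DF=(1 − 314/14411·(0.983000+0.962000))/(1+314/14411) = 2343/2500 ≈ 0.937200
step 4 [2y] zero: DF = P = 562/625 ≈ 0.899200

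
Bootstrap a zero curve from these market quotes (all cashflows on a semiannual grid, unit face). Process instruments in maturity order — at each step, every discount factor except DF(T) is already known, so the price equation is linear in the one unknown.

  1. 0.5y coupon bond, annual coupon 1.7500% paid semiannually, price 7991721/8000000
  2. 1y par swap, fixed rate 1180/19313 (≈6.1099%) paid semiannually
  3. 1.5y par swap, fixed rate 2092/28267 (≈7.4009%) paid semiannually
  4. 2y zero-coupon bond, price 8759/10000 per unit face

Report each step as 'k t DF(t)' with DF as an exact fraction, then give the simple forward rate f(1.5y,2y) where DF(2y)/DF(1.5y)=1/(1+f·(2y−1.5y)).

step 1 [0.5y] bond c/2=7/800: DF=(7991721/8000000 − 7/800·(0))/(1+7/800) = 9903/10000 ≈ 0.990300
step 2 [1y] swap r/2=590/19313: DF=(1 − 590/19313·(0.990300))/(1+590/19313) = 941/1000 ≈ 0.941000
step 3 [1.5y] swap r/2=1046/28267: DF=(1 − 1046/28267·(0.990300+0.941000))/(1+1046/28267) = 4477/5000 ≈ 0.895400
step 4 [2y] zero: DF = P = 8759/10000 ≈ 0.875900

1 1/2 9903/10000
2 1 941/1000
3 3/2 4477/5000
4 2 8759/10000
f(1.5y,2y) = ((4477/5000)/(8759/10000) − 1)/(1/2) = 390/8759 ≈ 4.4526%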